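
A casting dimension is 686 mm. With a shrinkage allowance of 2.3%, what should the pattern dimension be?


Formula: L_pattern = L_casting * (1 + shrinkage_rate/100)
Shrinkage factor = 1 + 2.3/100 = 1.023
L_pattern = 686 mm * 1.023 = 701.7780 mm

Answer: 701.7780 mm


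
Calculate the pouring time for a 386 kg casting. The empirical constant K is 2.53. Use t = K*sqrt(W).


Formula: t = K * sqrt(W)
sqrt(W) = sqrt(386) = 19.64688
t = 2.53 * 19.64688 = 49.7066 s

Final answer: 49.7066 s


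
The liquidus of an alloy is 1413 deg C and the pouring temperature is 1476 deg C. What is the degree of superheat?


Formula: Superheat = T_pour - T_melt
Superheat = 1476 - 1413 = 63 deg C

Answer: 63 deg C


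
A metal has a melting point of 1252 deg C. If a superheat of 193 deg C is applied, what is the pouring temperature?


Formula: T_pour = T_melt + Superheat
T_pour = 1252 + 193 = 1445 deg C

Answer: 1445 deg C


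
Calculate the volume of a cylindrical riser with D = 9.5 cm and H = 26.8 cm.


Formula: V = pi * (D/2)^2 * H  (cylinder volume)
Radius = D/2 = 9.5/2 = 4.75 cm
V = pi * 4.75^2 * 26.8 = 1899.6425 cm^3

Answer: 1899.6425 cm^3


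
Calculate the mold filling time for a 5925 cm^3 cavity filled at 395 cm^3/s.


Formula: t_fill = V_mold / Q_flow
t = 5925 cm^3 / 395 cm^3/s = 15.0000 s

Answer: 15.0000 s


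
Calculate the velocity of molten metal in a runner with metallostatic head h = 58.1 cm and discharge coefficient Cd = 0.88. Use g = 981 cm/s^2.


Formula: v = Cd * sqrt(2 * g * h)  (Torricelli with discharge coefficient)
2*g*h = 2 * 981 * 58.1 = 113992.2 cm^2/s^2
sqrt(113992.2) = 337.62731 cm/s
v = 0.88 * 337.62731 = 297.1120 cm/s


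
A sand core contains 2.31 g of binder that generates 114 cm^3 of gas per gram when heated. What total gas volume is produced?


Formula: V_gas = W_binder * gas_evolution_rate
V = 2.31 g * 114 cm^3/g = 263.3400 cm^3

Final answer: 263.3400 cm^3


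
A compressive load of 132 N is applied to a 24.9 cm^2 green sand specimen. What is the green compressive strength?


Formula: Compressive Strength = Force / Area
Strength = 132 N / 24.9 cm^2 = 5.3012 N/cm^2

Final answer: 5.3012 N/cm^2


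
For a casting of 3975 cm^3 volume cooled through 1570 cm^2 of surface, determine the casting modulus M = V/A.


Formula: Casting Modulus M = V / A
M = 3975 cm^3 / 1570 cm^2 = 2.5318 cm

Final answer: 2.5318 cm


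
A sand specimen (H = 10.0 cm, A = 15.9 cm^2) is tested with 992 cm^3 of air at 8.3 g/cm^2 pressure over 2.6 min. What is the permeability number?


Formula: Permeability Number P = (V * H) / (p * A * t)
Numerator: V * H = 992 * 10.0 = 9920.0
Denominator: p * A * t = 8.3 * 15.9 * 2.6 = 343.122
P = 9920.0 / 343.122 = 28.9110

Answer: 28.9110


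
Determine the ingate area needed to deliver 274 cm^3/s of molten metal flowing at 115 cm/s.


Formula: A_ingate = Q / v  (continuity equation)
A = 274 cm^3/s / 115 cm/s = 2.3826 cm^2

2.3826 cm^2


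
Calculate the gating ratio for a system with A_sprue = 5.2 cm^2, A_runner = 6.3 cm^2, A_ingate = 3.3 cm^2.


Sprue:Runner:Ingate = 1 : 6.3/5.2 : 3.3/5.2 = 1:1.21:0.63

1:1.21:0.63


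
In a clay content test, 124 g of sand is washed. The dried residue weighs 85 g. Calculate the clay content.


Formula: Clay% = (W_total - W_washed) / W_total * 100
Clay mass = 124 - 85 = 39 g
Clay% = 39 / 124 * 100 = 31.4516%


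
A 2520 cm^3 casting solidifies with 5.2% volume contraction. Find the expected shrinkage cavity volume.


Formula: V_shrink = V_casting * shrinkage_pct / 100
V_shrink = 2520 cm^3 * 5.2 / 100 = 131.0400 cm^3


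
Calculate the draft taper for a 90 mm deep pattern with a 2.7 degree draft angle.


Formula: taper = depth * tan(draft_angle)
tan(2.7 deg) = 0.0471588
taper = 90 mm * 0.0471588 = 4.2443 mm

Answer: 4.2443 mm


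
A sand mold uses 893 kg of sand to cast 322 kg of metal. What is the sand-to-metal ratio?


Formula: Sand-to-Metal Ratio = W_sand / W_metal
Ratio = 893 kg / 322 kg = 2.7733

2.7733


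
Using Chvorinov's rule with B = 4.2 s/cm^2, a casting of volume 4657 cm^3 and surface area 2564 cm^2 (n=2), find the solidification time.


Formula: t_s = B * (V/A)^n  (Chvorinov's rule, n=2)
Modulus M = V/A = 4657/2564 = 1.816303 cm
M^2 = 1.816303^2 = 3.298957 cm^2
t_s = 4.2 * 3.298957 = 13.8556 s


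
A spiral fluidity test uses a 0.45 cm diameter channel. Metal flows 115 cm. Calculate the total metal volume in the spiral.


Formula: V = pi * (d/2)^2 * L  (cylinder volume)
Radius = 0.45/2 = 0.225 cm
V = pi * 0.225^2 * 115 = 18.2900 cm^3

18.2900 cm^3


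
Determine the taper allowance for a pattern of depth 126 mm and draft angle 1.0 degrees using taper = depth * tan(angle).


Formula: taper = depth * tan(draft_angle)
tan(1.0 deg) = 0.0174551
taper = 126 mm * 0.0174551 = 2.1993 mm


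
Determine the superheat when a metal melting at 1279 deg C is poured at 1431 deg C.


Formula: Superheat = T_pour - T_melt
Superheat = 1431 - 1279 = 152 deg C

152 deg C


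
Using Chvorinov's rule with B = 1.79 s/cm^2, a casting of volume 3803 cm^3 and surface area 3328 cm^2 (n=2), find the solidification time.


Formula: t_s = B * (V/A)^n  (Chvorinov's rule, n=2)
Modulus M = V/A = 3803/3328 = 1.142728 cm
M^2 = 1.142728^2 = 1.305827 cm^2
t_s = 1.79 * 1.305827 = 2.3374 s

Answer: 2.3374 s


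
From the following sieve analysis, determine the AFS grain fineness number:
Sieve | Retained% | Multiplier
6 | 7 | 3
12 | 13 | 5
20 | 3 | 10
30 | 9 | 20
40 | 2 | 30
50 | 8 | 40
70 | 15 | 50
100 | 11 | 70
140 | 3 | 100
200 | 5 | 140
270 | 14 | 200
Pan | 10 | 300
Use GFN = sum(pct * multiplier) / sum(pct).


Formula: GFN = sum(pct * multiplier) / sum(pct)
sum(pct * multiplier) = 8996
sum(pct) = 100
GFN = 8996 / 100 = 89.96

Answer: 89.96


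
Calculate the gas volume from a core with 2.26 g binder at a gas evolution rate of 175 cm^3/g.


Formula: V_gas = W_binder * gas_evolution_rate
V = 2.26 g * 175 cm^3/g = 395.5000 cm^3

Final answer: 395.5000 cm^3


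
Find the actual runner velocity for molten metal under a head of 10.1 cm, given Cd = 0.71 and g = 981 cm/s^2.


Formula: v = Cd * sqrt(2 * g * h)  (Torricelli with discharge coefficient)
2*g*h = 2 * 981 * 10.1 = 19816.2 cm^2/s^2
sqrt(19816.2) = 140.77003 cm/s
v = 0.71 * 140.77003 = 99.9467 cm/s


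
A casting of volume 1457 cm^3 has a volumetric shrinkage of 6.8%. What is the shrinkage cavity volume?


Formula: V_shrink = V_casting * shrinkage_pct / 100
V_shrink = 1457 cm^3 * 6.8 / 100 = 99.0760 cm^3

99.0760 cm^3


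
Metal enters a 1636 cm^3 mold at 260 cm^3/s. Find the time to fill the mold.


Formula: t_fill = V_mold / Q_flow
t = 1636 cm^3 / 260 cm^3/s = 6.2923 s

6.2923 s


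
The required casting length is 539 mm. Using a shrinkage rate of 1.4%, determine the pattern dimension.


Formula: L_pattern = L_casting * (1 + shrinkage_rate/100)
Shrinkage factor = 1 + 1.4/100 = 1.014
L_pattern = 539 mm * 1.014 = 546.5460 mm

Answer: 546.5460 mm


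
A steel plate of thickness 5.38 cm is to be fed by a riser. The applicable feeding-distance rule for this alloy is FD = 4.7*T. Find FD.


Formula: FD = 4.7 * T  (riser feeding-distance rule)
FD = 4.7 * 5.38 cm = 25.2860 cm

Final answer: 25.2860 cm


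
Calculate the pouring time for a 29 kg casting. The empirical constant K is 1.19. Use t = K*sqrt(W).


Formula: t = K * sqrt(W)
sqrt(W) = sqrt(29) = 5.38516
t = 1.19 * 5.38516 = 6.4083 s


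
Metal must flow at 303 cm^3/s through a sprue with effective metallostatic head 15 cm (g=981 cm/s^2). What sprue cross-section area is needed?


Formula: v = sqrt(2*g*h), A = Q/v
Velocity: v = sqrt(2 * 981 * 15) = sqrt(29430) = 171.5517 cm/s
Sprue area: A = Q / v = 303 / 171.5517 = 1.7662 cm^2


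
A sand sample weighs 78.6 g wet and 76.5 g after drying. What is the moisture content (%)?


Formula: MC = (W_wet - W_dry) / W_wet * 100
Water mass = 78.6 - 76.5 = 2.1 g
MC = 2.1 / 78.6 * 100 = 2.6718%

2.6718%


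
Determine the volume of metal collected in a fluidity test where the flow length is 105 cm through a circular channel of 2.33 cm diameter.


Formula: V = pi * (d/2)^2 * L  (cylinder volume)
Radius = 2.33/2 = 1.165 cm
V = pi * 1.165^2 * 105 = 447.7040 cm^3

447.7040 cm^3


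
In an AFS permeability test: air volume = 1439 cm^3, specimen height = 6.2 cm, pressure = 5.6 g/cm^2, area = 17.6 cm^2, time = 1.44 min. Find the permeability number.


Formula: Permeability Number P = (V * H) / (p * A * t)
Numerator: V * H = 1439 * 6.2 = 8921.8
Denominator: p * A * t = 5.6 * 17.6 * 1.44 = 141.9264
P = 8921.8 / 141.9264 = 62.8622

Final answer: 62.8622


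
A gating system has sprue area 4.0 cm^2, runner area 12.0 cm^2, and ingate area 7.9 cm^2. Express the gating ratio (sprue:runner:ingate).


Sprue:Runner:Ingate = 1 : 12.0/4.0 : 7.9/4.0 = 1:3.00:1.98

Answer: 1:3.00:1.98


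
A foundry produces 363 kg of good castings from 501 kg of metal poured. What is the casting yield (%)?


Formula: Casting Yield = (W_good / W_total) * 100
Yield = (363 kg / 501 kg) * 100 = 72.4551%

Answer: 72.4551%


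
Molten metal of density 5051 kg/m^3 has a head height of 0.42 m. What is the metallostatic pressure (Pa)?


Formula: P = rho * g * h
rho * g = 5051 * 9.81 = 49550.31 N/m^3
P = 49550.31 * 0.42 = 20811.1302 Pa

Final answer: 20811.1302 Pa


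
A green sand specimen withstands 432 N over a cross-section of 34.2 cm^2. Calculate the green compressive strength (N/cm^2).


Formula: Compressive Strength = Force / Area
Strength = 432 N / 34.2 cm^2 = 12.6316 N/cm^2

Final answer: 12.6316 N/cm^2


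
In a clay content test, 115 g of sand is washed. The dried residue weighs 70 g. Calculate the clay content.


Formula: Clay% = (W_total - W_washed) / W_total * 100
Clay mass = 115 - 70 = 45 g
Clay% = 45 / 115 * 100 = 39.1304%

39.1304%


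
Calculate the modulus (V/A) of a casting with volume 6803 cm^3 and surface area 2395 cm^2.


Formula: Casting Modulus M = V / A
M = 6803 cm^3 / 2395 cm^2 = 2.8405 cm

Final answer: 2.8405 cm


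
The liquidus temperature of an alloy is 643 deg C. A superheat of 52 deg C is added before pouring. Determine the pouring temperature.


Formula: T_pour = T_melt + Superheat
T_pour = 643 + 52 = 695 deg C

Answer: 695 deg C


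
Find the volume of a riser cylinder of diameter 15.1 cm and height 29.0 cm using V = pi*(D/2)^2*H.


Formula: V = pi * (D/2)^2 * H  (cylinder volume)
Radius = D/2 = 15.1/2 = 7.55 cm
V = pi * 7.55^2 * 29.0 = 5193.2804 cm^3

Final answer: 5193.2804 cm^3


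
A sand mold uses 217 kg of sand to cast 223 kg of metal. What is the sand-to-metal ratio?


Formula: Sand-to-Metal Ratio = W_sand / W_metal
Ratio = 217 kg / 223 kg = 0.9731


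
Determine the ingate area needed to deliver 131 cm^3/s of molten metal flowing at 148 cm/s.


Formula: A_ingate = Q / v  (continuity equation)
A = 131 cm^3/s / 148 cm/s = 0.8851 cm^2

Answer: 0.8851 cm^2


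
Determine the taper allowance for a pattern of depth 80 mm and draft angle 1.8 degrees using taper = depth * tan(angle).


Formula: taper = depth * tan(draft_angle)
tan(1.8 deg) = 0.0314263
taper = 80 mm * 0.0314263 = 2.5141 mm

2.5141 mm


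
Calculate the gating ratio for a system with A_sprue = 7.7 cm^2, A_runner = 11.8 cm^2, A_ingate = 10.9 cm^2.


Sprue:Runner:Ingate = 1 : 11.8/7.7 : 10.9/7.7 = 1:1.53:1.42

Answer: 1:1.53:1.42


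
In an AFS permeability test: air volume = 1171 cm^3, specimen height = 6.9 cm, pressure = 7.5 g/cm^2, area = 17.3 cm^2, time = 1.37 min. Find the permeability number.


Formula: Permeability Number P = (V * H) / (p * A * t)
Numerator: V * H = 1171 * 6.9 = 8079.9
Denominator: p * A * t = 7.5 * 17.3 * 1.37 = 177.7575
P = 8079.9 / 177.7575 = 45.4546

45.4546


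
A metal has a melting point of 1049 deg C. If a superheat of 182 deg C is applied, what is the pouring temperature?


Formula: T_pour = T_melt + Superheat
T_pour = 1049 + 182 = 1231 deg C

Final answer: 1231 deg C


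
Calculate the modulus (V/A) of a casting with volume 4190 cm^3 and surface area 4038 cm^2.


Formula: Casting Modulus M = V / A
M = 4190 cm^3 / 4038 cm^2 = 1.0376 cm


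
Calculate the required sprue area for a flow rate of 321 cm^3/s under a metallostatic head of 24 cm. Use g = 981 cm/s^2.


Formula: v = sqrt(2*g*h), A = Q/v
Velocity: v = sqrt(2 * 981 * 24) = sqrt(47088) = 216.9977 cm/s
Sprue area: A = Q / v = 321 / 216.9977 = 1.4793 cm^2

Final answer: 1.4793 cm^2


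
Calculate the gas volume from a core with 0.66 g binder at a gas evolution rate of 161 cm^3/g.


Formula: V_gas = W_binder * gas_evolution_rate
V = 0.66 g * 161 cm^3/g = 106.2600 cm^3

106.2600 cm^3


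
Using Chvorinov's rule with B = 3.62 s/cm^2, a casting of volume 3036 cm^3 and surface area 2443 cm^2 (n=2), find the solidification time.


Formula: t_s = B * (V/A)^n  (Chvorinov's rule, n=2)
Modulus M = V/A = 3036/2443 = 1.242734 cm
M^2 = 1.242734^2 = 1.544388 cm^2
t_s = 3.62 * 1.544388 = 5.5907 s

Final answer: 5.5907 s


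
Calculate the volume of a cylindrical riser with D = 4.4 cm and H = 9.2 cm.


Formula: V = pi * (D/2)^2 * H  (cylinder volume)
Radius = D/2 = 4.4/2 = 2.2 cm
V = pi * 2.2^2 * 9.2 = 139.8888 cm^3

Answer: 139.8888 cm^3


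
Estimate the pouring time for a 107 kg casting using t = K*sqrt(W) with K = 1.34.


Formula: t = K * sqrt(W)
sqrt(W) = sqrt(107) = 10.34408
t = 1.34 * 10.34408 = 13.8611 s


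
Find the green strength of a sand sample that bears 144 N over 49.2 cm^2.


Formula: Compressive Strength = Force / Area
Strength = 144 N / 49.2 cm^2 = 2.9268 N/cm^2


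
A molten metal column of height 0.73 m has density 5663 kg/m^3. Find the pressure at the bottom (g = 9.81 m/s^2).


Formula: P = rho * g * h
rho * g = 5663 * 9.81 = 55554.03 N/m^3
P = 55554.03 * 0.73 = 40554.4419 Pa

Answer: 40554.4419 Pa


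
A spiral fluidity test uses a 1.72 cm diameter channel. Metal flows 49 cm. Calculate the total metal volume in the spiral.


Formula: V = pi * (d/2)^2 * L  (cylinder volume)
Radius = 1.72/2 = 0.86 cm
V = pi * 0.86^2 * 49 = 113.8526 cm^3


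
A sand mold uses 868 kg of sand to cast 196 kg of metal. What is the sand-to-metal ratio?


Formula: Sand-to-Metal Ratio = W_sand / W_metal
Ratio = 868 kg / 196 kg = 4.4286


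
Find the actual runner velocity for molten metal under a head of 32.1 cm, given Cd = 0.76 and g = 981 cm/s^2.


Formula: v = Cd * sqrt(2 * g * h)  (Torricelli with discharge coefficient)
2*g*h = 2 * 981 * 32.1 = 62980.2 cm^2/s^2
sqrt(62980.2) = 250.95856 cm/s
v = 0.76 * 250.95856 = 190.7285 cm/s

Final answer: 190.7285 cm/s


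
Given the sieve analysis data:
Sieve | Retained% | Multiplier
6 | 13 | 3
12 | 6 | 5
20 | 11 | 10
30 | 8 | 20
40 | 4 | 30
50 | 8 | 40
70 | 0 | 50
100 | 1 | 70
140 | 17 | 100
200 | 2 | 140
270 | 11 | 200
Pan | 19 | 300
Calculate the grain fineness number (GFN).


Formula: GFN = sum(pct * multiplier) / sum(pct)
sum(pct * multiplier) = 10729
sum(pct) = 100
GFN = 10729 / 100 = 107.29


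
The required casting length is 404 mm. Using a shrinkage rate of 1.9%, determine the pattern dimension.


Formula: L_pattern = L_casting * (1 + shrinkage_rate/100)
Shrinkage factor = 1 + 1.9/100 = 1.019
L_pattern = 404 mm * 1.019 = 411.6760 mm

Final answer: 411.6760 mm


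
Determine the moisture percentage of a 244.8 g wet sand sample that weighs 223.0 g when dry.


Formula: MC = (W_wet - W_dry) / W_wet * 100
Water mass = 244.8 - 223.0 = 21.8 g
MC = 21.8 / 244.8 * 100 = 8.9052%

Answer: 8.9052%


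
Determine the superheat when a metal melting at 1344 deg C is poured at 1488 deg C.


Formula: Superheat = T_pour - T_melt
Superheat = 1488 - 1344 = 144 deg C

144 deg C


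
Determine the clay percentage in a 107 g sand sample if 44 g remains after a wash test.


Formula: Clay% = (W_total - W_washed) / W_total * 100
Clay mass = 107 - 44 = 63 g
Clay% = 63 / 107 * 100 = 58.8785%

58.8785%


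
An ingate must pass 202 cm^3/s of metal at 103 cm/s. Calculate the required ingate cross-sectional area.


Formula: A_ingate = Q / v  (continuity equation)
A = 202 cm^3/s / 103 cm/s = 1.9612 cm^2

Answer: 1.9612 cm^2


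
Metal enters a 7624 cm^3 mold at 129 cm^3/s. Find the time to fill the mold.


Formula: t_fill = V_mold / Q_flow
t = 7624 cm^3 / 129 cm^3/s = 59.1008 s

59.1008 s


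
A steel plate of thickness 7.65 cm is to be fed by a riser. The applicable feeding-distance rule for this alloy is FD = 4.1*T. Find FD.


Formula: FD = 4.1 * T  (riser feeding-distance rule)
FD = 4.1 * 7.65 cm = 31.3650 cm

Answer: 31.3650 cm


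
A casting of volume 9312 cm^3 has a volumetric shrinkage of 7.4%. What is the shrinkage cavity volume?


Formula: V_shrink = V_casting * shrinkage_pct / 100
V_shrink = 9312 cm^3 * 7.4 / 100 = 689.0880 cm^3


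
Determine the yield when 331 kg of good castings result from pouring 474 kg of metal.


Formula: Casting Yield = (W_good / W_total) * 100
Yield = (331 kg / 474 kg) * 100 = 69.8312%

Answer: 69.8312%


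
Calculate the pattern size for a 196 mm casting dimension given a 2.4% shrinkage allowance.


Formula: L_pattern = L_casting * (1 + shrinkage_rate/100)
Shrinkage factor = 1 + 2.4/100 = 1.024
L_pattern = 196 mm * 1.024 = 200.7040 mm

Answer: 200.7040 mm


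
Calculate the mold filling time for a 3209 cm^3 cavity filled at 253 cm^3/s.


Formula: t_fill = V_mold / Q_flow
t = 3209 cm^3 / 253 cm^3/s = 12.6838 s

12.6838 s


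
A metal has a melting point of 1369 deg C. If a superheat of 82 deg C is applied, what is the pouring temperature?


Formula: T_pour = T_melt + Superheat
T_pour = 1369 + 82 = 1451 deg C

Final answer: 1451 deg C


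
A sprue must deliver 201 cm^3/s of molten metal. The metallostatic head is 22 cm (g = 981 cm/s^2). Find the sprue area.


Formula: v = sqrt(2*g*h), A = Q/v
Velocity: v = sqrt(2 * 981 * 22) = sqrt(43164) = 207.7595 cm/s
Sprue area: A = Q / v = 201 / 207.7595 = 0.9675 cm^2

Final answer: 0.9675 cm^2


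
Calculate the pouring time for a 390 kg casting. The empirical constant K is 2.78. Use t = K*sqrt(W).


Formula: t = K * sqrt(W)
sqrt(W) = sqrt(390) = 19.74842
t = 2.78 * 19.74842 = 54.9006 s


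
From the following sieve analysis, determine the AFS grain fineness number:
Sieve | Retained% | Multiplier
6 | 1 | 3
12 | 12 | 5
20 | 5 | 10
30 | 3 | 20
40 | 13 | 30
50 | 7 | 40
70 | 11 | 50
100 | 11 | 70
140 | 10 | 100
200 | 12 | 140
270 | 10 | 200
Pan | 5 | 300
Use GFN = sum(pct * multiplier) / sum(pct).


Formula: GFN = sum(pct * multiplier) / sum(pct)
sum(pct * multiplier) = 8343
sum(pct) = 100
GFN = 8343 / 100 = 83.43

Final answer: 83.43


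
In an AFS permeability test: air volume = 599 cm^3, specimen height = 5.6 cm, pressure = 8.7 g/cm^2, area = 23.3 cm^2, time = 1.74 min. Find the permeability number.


Formula: Permeability Number P = (V * H) / (p * A * t)
Numerator: V * H = 599 * 5.6 = 3354.4
Denominator: p * A * t = 8.7 * 23.3 * 1.74 = 352.7154
P = 3354.4 / 352.7154 = 9.5102


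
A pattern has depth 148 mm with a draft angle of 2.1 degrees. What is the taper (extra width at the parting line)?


Formula: taper = depth * tan(draft_angle)
tan(2.1 deg) = 0.0366683
taper = 148 mm * 0.0366683 = 5.4269 mm

Final answer: 5.4269 mm


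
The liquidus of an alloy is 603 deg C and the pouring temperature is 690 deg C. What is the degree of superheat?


Formula: Superheat = T_pour - T_melt
Superheat = 690 - 603 = 87 deg C

87 deg C


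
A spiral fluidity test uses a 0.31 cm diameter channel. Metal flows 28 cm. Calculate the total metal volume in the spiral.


Formula: V = pi * (d/2)^2 * L  (cylinder volume)
Radius = 0.31/2 = 0.155 cm
V = pi * 0.155^2 * 28 = 2.1133 cm^3

2.1133 cm^3


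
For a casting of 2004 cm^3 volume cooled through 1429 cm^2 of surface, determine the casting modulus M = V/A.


Formula: Casting Modulus M = V / A
M = 2004 cm^3 / 1429 cm^2 = 1.4024 cm

Answer: 1.4024 cm


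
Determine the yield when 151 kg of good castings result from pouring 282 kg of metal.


Formula: Casting Yield = (W_good / W_total) * 100
Yield = (151 kg / 282 kg) * 100 = 53.5461%


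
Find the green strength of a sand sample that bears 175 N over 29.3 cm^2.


Formula: Compressive Strength = Force / Area
Strength = 175 N / 29.3 cm^2 = 5.9727 N/cm^2

5.9727 N/cm^2


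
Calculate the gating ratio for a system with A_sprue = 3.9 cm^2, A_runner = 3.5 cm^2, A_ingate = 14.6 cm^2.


Sprue:Runner:Ingate = 1 : 3.5/3.9 : 14.6/3.9 = 1:0.90:3.74


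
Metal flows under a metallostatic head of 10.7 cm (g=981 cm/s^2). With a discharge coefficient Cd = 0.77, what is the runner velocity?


Formula: v = Cd * sqrt(2 * g * h)  (Torricelli with discharge coefficient)
2*g*h = 2 * 981 * 10.7 = 20993.4 cm^2/s^2
sqrt(20993.4) = 144.89099 cm/s
v = 0.77 * 144.89099 = 111.5661 cm/s

111.5661 cm/s


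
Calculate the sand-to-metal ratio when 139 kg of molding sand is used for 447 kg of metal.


Formula: Sand-to-Metal Ratio = W_sand / W_metal
Ratio = 139 kg / 447 kg = 0.3110

Final answer: 0.3110


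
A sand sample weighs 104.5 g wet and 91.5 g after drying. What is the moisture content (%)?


Formula: MC = (W_wet - W_dry) / W_wet * 100
Water mass = 104.5 - 91.5 = 13.0 g
MC = 13.0 / 104.5 * 100 = 12.4402%

12.4402%


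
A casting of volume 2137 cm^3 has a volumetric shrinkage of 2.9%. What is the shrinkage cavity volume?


Formula: V_shrink = V_casting * shrinkage_pct / 100
V_shrink = 2137 cm^3 * 2.9 / 100 = 61.9730 cm^3

Answer: 61.9730 cm^3


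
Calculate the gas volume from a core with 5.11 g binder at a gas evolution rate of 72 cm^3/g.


Formula: V_gas = W_binder * gas_evolution_rate
V = 5.11 g * 72 cm^3/g = 367.9200 cm^3


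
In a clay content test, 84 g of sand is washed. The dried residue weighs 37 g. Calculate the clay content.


Formula: Clay% = (W_total - W_washed) / W_total * 100
Clay mass = 84 - 37 = 47 g
Clay% = 47 / 84 * 100 = 55.9524%


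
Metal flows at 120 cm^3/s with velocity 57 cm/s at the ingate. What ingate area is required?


Formula: A_ingate = Q / v  (continuity equation)
A = 120 cm^3/s / 57 cm/s = 2.1053 cm^2

2.1053 cm^2


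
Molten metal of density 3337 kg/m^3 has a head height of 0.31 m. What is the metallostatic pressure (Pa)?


Formula: P = rho * g * h
rho * g = 3337 * 9.81 = 32735.97 N/m^3
P = 32735.97 * 0.31 = 10148.1507 Pa

10148.1507 Pa


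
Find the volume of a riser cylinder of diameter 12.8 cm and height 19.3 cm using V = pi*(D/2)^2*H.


Formula: V = pi * (D/2)^2 * H  (cylinder volume)
Radius = D/2 = 12.8/2 = 6.4 cm
V = pi * 6.4^2 * 19.3 = 2483.5170 cm^3

Final answer: 2483.5170 cm^3


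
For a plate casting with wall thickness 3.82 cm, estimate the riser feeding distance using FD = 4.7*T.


Formula: FD = 4.7 * T  (riser feeding-distance rule)
FD = 4.7 * 3.82 cm = 17.9540 cm

17.9540 cm


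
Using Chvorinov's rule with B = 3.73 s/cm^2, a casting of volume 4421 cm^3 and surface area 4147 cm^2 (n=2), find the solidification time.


Formula: t_s = B * (V/A)^n  (Chvorinov's rule, n=2)
Modulus M = V/A = 4421/4147 = 1.066072 cm
M^2 = 1.066072^2 = 1.136510 cm^2
t_s = 3.73 * 1.136510 = 4.2392 s

Answer: 4.2392 s


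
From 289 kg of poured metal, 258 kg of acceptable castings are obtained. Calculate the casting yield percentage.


Formula: Casting Yield = (W_good / W_total) * 100
Yield = (258 kg / 289 kg) * 100 = 89.2734%


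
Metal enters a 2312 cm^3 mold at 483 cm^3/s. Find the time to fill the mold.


Formula: t_fill = V_mold / Q_flow
t = 2312 cm^3 / 483 cm^3/s = 4.7867 s


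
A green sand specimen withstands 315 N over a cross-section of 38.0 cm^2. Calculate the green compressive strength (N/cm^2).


Formula: Compressive Strength = Force / Area
Strength = 315 N / 38.0 cm^2 = 8.2895 N/cm^2

Final answer: 8.2895 N/cm^2


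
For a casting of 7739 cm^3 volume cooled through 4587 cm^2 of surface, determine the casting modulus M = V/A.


Formula: Casting Modulus M = V / A
M = 7739 cm^3 / 4587 cm^2 = 1.6872 cm

Answer: 1.6872 cm


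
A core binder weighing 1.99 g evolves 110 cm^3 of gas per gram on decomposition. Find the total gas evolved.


Formula: V_gas = W_binder * gas_evolution_rate
V = 1.99 g * 110 cm^3/g = 218.9000 cm^3


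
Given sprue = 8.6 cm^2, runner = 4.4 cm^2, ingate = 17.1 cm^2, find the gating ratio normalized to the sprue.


Sprue:Runner:Ingate = 1 : 4.4/8.6 : 17.1/8.6 = 1:0.51:1.99

Final answer: 1:0.51:1.99


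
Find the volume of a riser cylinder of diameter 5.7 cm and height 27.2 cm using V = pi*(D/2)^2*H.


Formula: V = pi * (D/2)^2 * H  (cylinder volume)
Radius = D/2 = 5.7/2 = 2.85 cm
V = pi * 2.85^2 * 27.2 = 694.0783 cm^3

Final answer: 694.0783 cm^3


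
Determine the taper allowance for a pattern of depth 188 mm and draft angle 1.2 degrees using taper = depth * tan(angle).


Formula: taper = depth * tan(draft_angle)
tan(1.2 deg) = 0.0209470
taper = 188 mm * 0.0209470 = 3.9380 mm


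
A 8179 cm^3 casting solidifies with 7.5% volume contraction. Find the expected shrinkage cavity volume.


Formula: V_shrink = V_casting * shrinkage_pct / 100
V_shrink = 8179 cm^3 * 7.5 / 100 = 613.4250 cm^3


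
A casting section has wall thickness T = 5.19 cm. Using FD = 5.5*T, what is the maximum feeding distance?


Formula: FD = 5.5 * T  (riser feeding-distance rule)
FD = 5.5 * 5.19 cm = 28.5450 cm

28.5450 cm


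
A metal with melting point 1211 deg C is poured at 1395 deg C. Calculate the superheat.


Formula: Superheat = T_pour - T_melt
Superheat = 1395 - 1211 = 184 deg C

Answer: 184 deg C


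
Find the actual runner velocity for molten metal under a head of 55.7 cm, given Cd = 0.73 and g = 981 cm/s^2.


Formula: v = Cd * sqrt(2 * g * h)  (Torricelli with discharge coefficient)
2*g*h = 2 * 981 * 55.7 = 109283.4 cm^2/s^2
sqrt(109283.4) = 330.58040 cm/s
v = 0.73 * 330.58040 = 241.3237 cm/s

241.3237 cm/s


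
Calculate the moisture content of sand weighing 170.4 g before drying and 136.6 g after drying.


Formula: MC = (W_wet - W_dry) / W_wet * 100
Water mass = 170.4 - 136.6 = 33.8 g
MC = 33.8 / 170.4 * 100 = 19.8357%

Final answer: 19.8357%


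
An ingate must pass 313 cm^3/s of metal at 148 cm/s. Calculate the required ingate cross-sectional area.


Formula: A_ingate = Q / v  (continuity equation)
A = 313 cm^3/s / 148 cm/s = 2.1149 cm^2

Final answer: 2.1149 cm^2


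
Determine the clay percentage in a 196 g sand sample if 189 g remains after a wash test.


Formula: Clay% = (W_total - W_washed) / W_total * 100
Clay mass = 196 - 189 = 7 g
Clay% = 7 / 196 * 100 = 3.5714%

3.5714%


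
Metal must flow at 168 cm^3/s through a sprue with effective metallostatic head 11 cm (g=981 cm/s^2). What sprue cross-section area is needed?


Formula: v = sqrt(2*g*h), A = Q/v
Velocity: v = sqrt(2 * 981 * 11) = sqrt(21582) = 146.9081 cm/s
Sprue area: A = Q / v = 168 / 146.9081 = 1.1436 cm^2

Answer: 1.1436 cm^2


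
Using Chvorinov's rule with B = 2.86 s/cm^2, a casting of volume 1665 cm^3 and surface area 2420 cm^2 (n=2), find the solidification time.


Formula: t_s = B * (V/A)^n  (Chvorinov's rule, n=2)
Modulus M = V/A = 1665/2420 = 0.688017 cm
M^2 = 0.688017^2 = 0.473367 cm^2
t_s = 2.86 * 0.473367 = 1.3538 s

Final answer: 1.3538 s


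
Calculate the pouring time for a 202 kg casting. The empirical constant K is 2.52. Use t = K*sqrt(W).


Formula: t = K * sqrt(W)
sqrt(W) = sqrt(202) = 14.21267
t = 2.52 * 14.21267 = 35.8159 s

35.8159 s


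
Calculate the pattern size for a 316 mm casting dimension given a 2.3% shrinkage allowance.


Formula: L_pattern = L_casting * (1 + shrinkage_rate/100)
Shrinkage factor = 1 + 2.3/100 = 1.023
L_pattern = 316 mm * 1.023 = 323.2680 mm

Final answer: 323.2680 mm


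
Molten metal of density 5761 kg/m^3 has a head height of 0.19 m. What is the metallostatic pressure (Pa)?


Formula: P = rho * g * h
rho * g = 5761 * 9.81 = 56515.41 N/m^3
P = 56515.41 * 0.19 = 10737.9279 Pa

Answer: 10737.9279 Pa


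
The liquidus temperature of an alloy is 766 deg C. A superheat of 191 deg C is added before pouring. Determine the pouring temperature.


Formula: T_pour = T_melt + Superheat
T_pour = 766 + 191 = 957 deg C

957 deg C


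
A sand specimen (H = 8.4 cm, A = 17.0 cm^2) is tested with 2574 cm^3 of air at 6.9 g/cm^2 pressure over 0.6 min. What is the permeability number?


Formula: Permeability Number P = (V * H) / (p * A * t)
Numerator: V * H = 2574 * 8.4 = 21621.6
Denominator: p * A * t = 6.9 * 17.0 * 0.6 = 70.38
P = 21621.6 / 70.38 = 307.2123

Final answer: 307.2123


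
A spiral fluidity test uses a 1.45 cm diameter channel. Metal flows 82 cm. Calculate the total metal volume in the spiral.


Formula: V = pi * (d/2)^2 * L  (cylinder volume)
Radius = 1.45/2 = 0.725 cm
V = pi * 0.725^2 * 82 = 135.4066 cm^3

Answer: 135.4066 cm^3


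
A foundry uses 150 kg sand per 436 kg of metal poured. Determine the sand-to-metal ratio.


Formula: Sand-to-Metal Ratio = W_sand / W_metal
Ratio = 150 kg / 436 kg = 0.3440

Final answer: 0.3440


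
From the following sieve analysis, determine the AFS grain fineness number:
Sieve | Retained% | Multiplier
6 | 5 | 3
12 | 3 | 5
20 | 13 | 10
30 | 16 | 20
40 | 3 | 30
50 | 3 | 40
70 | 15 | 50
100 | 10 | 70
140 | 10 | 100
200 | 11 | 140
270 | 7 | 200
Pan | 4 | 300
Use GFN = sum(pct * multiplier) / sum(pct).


Formula: GFN = sum(pct * multiplier) / sum(pct)
sum(pct * multiplier) = 7280
sum(pct) = 100
GFN = 7280 / 100 = 72.80

72.80


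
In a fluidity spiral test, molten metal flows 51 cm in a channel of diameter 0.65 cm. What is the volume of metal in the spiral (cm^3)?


Formula: V = pi * (d/2)^2 * L  (cylinder volume)
Radius = 0.65/2 = 0.325 cm
V = pi * 0.325^2 * 51 = 16.9234 cm^3

Final answer: 16.9234 cm^3


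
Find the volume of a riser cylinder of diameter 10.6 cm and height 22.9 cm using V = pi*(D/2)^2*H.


Formula: V = pi * (D/2)^2 * H  (cylinder volume)
Radius = D/2 = 10.6/2 = 5.3 cm
V = pi * 5.3^2 * 22.9 = 2020.8640 cm^3


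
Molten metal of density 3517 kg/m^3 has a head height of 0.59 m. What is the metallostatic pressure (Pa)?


Formula: P = rho * g * h
rho * g = 3517 * 9.81 = 34501.77 N/m^3
P = 34501.77 * 0.59 = 20356.0443 Pa

Final answer: 20356.0443 Pa


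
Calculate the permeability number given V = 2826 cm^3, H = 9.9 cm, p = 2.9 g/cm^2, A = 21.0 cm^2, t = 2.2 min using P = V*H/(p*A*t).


Formula: Permeability Number P = (V * H) / (p * A * t)
Numerator: V * H = 2826 * 9.9 = 27977.4
Denominator: p * A * t = 2.9 * 21.0 * 2.2 = 133.98
P = 27977.4 / 133.98 = 208.8177

Final answer: 208.8177


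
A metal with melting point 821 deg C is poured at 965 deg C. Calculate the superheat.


Formula: Superheat = T_pour - T_melt
Superheat = 965 - 821 = 144 deg C

Answer: 144 deg C


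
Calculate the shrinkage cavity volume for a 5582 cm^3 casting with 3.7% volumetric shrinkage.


Formula: V_shrink = V_casting * shrinkage_pct / 100
V_shrink = 5582 cm^3 * 3.7 / 100 = 206.5340 cm^3

206.5340 cm^3


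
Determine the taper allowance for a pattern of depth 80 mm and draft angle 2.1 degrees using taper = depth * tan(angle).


Formula: taper = depth * tan(draft_angle)
tan(2.1 deg) = 0.0366683
taper = 80 mm * 0.0366683 = 2.9335 mm

Answer: 2.9335 mm


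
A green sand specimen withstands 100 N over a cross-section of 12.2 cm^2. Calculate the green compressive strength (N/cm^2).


Formula: Compressive Strength = Force / Area
Strength = 100 N / 12.2 cm^2 = 8.1967 N/cm^2

Answer: 8.1967 N/cm^2


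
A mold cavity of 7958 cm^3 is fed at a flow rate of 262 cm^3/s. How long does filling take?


Formula: t_fill = V_mold / Q_flow
t = 7958 cm^3 / 262 cm^3/s = 30.3740 s

Answer: 30.3740 s


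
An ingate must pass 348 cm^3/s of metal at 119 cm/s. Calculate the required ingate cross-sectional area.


Formula: A_ingate = Q / v  (continuity equation)
A = 348 cm^3/s / 119 cm/s = 2.9244 cm^2


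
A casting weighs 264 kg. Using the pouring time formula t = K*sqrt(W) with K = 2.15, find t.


Formula: t = K * sqrt(W)
sqrt(W) = sqrt(264) = 16.24808
t = 2.15 * 16.24808 = 34.9334 s

Final answer: 34.9334 s


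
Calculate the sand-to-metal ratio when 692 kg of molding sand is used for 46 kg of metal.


Formula: Sand-to-Metal Ratio = W_sand / W_metal
Ratio = 692 kg / 46 kg = 15.0435


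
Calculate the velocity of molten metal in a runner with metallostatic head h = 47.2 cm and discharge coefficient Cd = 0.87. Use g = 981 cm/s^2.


Formula: v = Cd * sqrt(2 * g * h)  (Torricelli with discharge coefficient)
2*g*h = 2 * 981 * 47.2 = 92606.4 cm^2/s^2
sqrt(92606.4) = 304.31300 cm/s
v = 0.87 * 304.31300 = 264.7523 cm/s

Answer: 264.7523 cm/s


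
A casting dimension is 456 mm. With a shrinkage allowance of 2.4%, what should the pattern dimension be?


Formula: L_pattern = L_casting * (1 + shrinkage_rate/100)
Shrinkage factor = 1 + 2.4/100 = 1.024
L_pattern = 456 mm * 1.024 = 466.9440 mm

Final answer: 466.9440 mm


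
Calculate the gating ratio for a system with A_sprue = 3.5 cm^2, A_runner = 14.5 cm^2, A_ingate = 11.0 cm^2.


Sprue:Runner:Ingate = 1 : 14.5/3.5 : 11.0/3.5 = 1:4.14:3.14

Answer: 1:4.14:3.14


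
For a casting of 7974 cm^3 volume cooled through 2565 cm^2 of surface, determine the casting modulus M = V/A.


Formula: Casting Modulus M = V / A
M = 7974 cm^3 / 2565 cm^2 = 3.1088 cm


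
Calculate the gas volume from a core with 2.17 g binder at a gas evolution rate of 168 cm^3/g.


Formula: V_gas = W_binder * gas_evolution_rate
V = 2.17 g * 168 cm^3/g = 364.5600 cm^3

Answer: 364.5600 cm^3


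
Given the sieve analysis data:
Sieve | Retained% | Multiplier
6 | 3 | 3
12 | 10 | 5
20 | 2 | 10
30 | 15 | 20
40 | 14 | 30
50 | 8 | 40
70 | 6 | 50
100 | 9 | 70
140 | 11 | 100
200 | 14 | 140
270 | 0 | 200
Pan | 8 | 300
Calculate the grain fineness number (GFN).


Formula: GFN = sum(pct * multiplier) / sum(pct)
sum(pct * multiplier) = 7509
sum(pct) = 100
GFN = 7509 / 100 = 75.09

Final answer: 75.09


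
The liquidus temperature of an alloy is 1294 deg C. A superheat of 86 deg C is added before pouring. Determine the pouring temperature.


Formula: T_pour = T_melt + Superheat
T_pour = 1294 + 86 = 1380 deg C


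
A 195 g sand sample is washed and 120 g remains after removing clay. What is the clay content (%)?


Formula: Clay% = (W_total - W_washed) / W_total * 100
Clay mass = 195 - 120 = 75 g
Clay% = 75 / 195 * 100 = 38.4615%

Answer: 38.4615%


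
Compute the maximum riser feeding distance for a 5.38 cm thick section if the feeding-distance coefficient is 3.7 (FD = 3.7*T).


Formula: FD = 3.7 * T  (riser feeding-distance rule)
FD = 3.7 * 5.38 cm = 19.9060 cm

Final answer: 19.9060 cm


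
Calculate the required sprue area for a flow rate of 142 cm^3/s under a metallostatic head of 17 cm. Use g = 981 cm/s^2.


Formula: v = sqrt(2*g*h), A = Q/v
Velocity: v = sqrt(2 * 981 * 17) = sqrt(33354) = 182.6308 cm/s
Sprue area: A = Q / v = 142 / 182.6308 = 0.7775 cm^2

Answer: 0.7775 cm^2


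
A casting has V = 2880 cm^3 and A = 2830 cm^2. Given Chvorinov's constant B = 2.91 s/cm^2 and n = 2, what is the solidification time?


Formula: t_s = B * (V/A)^n  (Chvorinov's rule, n=2)
Modulus M = V/A = 2880/2830 = 1.017668 cm
M^2 = 1.017668^2 = 1.035648 cm^2
t_s = 2.91 * 1.035648 = 3.0137 s

Answer: 3.0137 s


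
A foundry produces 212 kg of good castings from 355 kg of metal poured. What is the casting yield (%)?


Formula: Casting Yield = (W_good / W_total) * 100
Yield = (212 kg / 355 kg) * 100 = 59.7183%

Final answer: 59.7183%


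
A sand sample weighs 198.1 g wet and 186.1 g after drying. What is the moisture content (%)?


Formula: MC = (W_wet - W_dry) / W_wet * 100
Water mass = 198.1 - 186.1 = 12.0 g
MC = 12.0 / 198.1 * 100 = 6.0575%

Answer: 6.0575%


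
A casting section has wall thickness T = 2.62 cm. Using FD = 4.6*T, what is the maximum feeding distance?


Formula: FD = 4.6 * T  (riser feeding-distance rule)
FD = 4.6 * 2.62 cm = 12.0520 cm


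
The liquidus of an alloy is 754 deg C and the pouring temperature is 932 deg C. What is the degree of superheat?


Formula: Superheat = T_pour - T_melt
Superheat = 932 - 754 = 178 deg C

Answer: 178 deg C


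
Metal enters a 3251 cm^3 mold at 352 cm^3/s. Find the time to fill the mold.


Formula: t_fill = V_mold / Q_flow
t = 3251 cm^3 / 352 cm^3/s = 9.2358 s


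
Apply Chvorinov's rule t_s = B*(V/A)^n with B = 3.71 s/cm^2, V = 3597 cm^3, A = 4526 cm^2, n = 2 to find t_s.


Formula: t_s = B * (V/A)^n  (Chvorinov's rule, n=2)
Modulus M = V/A = 3597/4526 = 0.794741 cm
M^2 = 0.794741^2 = 0.631613 cm^2
t_s = 3.71 * 0.631613 = 2.3433 s

Answer: 2.3433 s


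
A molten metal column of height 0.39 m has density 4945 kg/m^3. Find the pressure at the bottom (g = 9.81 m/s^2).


Formula: P = rho * g * h
rho * g = 4945 * 9.81 = 48510.45 N/m^3
P = 48510.45 * 0.39 = 18919.0755 Pa

18919.0755 Pa


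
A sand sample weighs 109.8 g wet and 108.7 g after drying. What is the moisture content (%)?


Formula: MC = (W_wet - W_dry) / W_wet * 100
Water mass = 109.8 - 108.7 = 1.1 g
MC = 1.1 / 109.8 * 100 = 1.0018%

Answer: 1.0018%


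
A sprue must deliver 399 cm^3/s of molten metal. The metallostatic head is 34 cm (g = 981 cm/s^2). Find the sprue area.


Formula: v = sqrt(2*g*h), A = Q/v
Velocity: v = sqrt(2 * 981 * 34) = sqrt(66708) = 258.2789 cm/s
Sprue area: A = Q / v = 399 / 258.2789 = 1.5448 cm^2

Final answer: 1.5448 cm^2


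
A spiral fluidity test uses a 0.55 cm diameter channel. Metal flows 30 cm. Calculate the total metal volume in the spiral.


Formula: V = pi * (d/2)^2 * L  (cylinder volume)
Radius = 0.55/2 = 0.275 cm
V = pi * 0.275^2 * 30 = 7.1275 cm^3

7.1275 cm^3


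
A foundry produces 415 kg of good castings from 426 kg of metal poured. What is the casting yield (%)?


Formula: Casting Yield = (W_good / W_total) * 100
Yield = (415 kg / 426 kg) * 100 = 97.4178%

Final answer: 97.4178%


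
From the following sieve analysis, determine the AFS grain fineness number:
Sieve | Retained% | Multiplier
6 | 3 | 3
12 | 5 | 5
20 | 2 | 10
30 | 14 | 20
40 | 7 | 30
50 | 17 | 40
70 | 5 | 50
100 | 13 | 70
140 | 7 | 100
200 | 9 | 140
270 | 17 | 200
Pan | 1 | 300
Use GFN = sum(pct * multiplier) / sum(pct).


Formula: GFN = sum(pct * multiplier) / sum(pct)
sum(pct * multiplier) = 8044
sum(pct) = 100
GFN = 8044 / 100 = 80.44

Answer: 80.44


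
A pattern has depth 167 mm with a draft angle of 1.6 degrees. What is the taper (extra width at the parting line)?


Formula: taper = depth * tan(draft_angle)
tan(1.6 deg) = 0.0279325
taper = 167 mm * 0.0279325 = 4.6647 mm

Answer: 4.6647 mm


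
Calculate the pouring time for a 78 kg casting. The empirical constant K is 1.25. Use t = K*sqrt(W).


Formula: t = K * sqrt(W)
sqrt(W) = sqrt(78) = 8.83176
t = 1.25 * 8.83176 = 11.0397 s

11.0397 s


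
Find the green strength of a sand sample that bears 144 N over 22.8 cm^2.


Formula: Compressive Strength = Force / Area
Strength = 144 N / 22.8 cm^2 = 6.3158 N/cm^2


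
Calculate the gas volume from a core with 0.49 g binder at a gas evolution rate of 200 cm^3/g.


Formula: V_gas = W_binder * gas_evolution_rate
V = 0.49 g * 200 cm^3/g = 98.0000 cm^3


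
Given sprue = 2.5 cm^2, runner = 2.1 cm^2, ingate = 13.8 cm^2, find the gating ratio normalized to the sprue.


Sprue:Runner:Ingate = 1 : 2.1/2.5 : 13.8/2.5 = 1:0.84:5.52

1:0.84:5.52


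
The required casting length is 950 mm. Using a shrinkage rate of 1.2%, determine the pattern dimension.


Formula: L_pattern = L_casting * (1 + shrinkage_rate/100)
Shrinkage factor = 1 + 1.2/100 = 1.012
L_pattern = 950 mm * 1.012 = 961.4000 mm


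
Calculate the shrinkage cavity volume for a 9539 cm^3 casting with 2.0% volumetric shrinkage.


Formula: V_shrink = V_casting * shrinkage_pct / 100
V_shrink = 9539 cm^3 * 2.0 / 100 = 190.7800 cm^3
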